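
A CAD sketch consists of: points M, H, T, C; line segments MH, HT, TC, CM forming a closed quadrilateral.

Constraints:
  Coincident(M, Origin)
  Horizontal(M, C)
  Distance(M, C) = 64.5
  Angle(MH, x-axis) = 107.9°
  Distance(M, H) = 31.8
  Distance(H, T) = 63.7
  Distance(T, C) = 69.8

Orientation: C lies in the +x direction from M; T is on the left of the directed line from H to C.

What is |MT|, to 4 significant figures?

78.90

Checks: |HT| = 63.70 ✓; |TC| = 69.80 ✓.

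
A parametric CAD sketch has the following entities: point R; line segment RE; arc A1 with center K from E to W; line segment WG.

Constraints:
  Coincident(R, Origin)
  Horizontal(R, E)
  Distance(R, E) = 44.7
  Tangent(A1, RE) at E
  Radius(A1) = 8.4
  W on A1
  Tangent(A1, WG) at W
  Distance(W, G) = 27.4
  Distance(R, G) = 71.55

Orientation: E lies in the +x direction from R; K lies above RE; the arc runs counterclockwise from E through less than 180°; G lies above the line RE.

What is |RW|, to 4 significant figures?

52.05

R is at the origin; RE is horizontal with |RE| = 44.7 and E on the +x side, so E = (44.70, 0.000). Since A1 is tangent to RE there, KE ⟂ RE, so K = E + (0, 8.4) = (44.70, 8.400). Since KW ⟂ WG (tangency), |KG| = √(8.4² + 27.4²) = 28.66 regardless of where W sits on A1. So G lies on both circle(R, 71.55) and circle(K, 28.66); the above-RE intersection is G = (66.04, 27.52). W is the foot of the tangent from G: W = (51.89, 4.062).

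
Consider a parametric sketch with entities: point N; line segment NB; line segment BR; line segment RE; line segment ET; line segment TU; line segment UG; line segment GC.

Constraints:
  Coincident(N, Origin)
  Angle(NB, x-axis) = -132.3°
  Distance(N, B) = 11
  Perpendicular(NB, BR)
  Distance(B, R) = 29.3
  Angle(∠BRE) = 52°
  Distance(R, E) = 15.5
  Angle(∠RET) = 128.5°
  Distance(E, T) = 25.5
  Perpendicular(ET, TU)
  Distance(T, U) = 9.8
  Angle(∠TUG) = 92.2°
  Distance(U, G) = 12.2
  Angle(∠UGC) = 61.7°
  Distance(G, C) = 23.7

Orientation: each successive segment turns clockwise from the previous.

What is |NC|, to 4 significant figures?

13.03

N is at the origin; NB runs at -132.3° with length 11.0, so B = (-7.403, -8.136). The perpendicularity gives BR at right angles to NB, so BR runs at 137.7°; with |BR| = 29.3, R = (-29.07, 11.58). ∠BRE = 52.0° gives RE at 9.700° from the x-axis; with |RE| = 15.5, E = (-13.80, 14.19). ∠RET = 128.5° gives ET at -41.80° from the x-axis; with |ET| = 25.5, T = (5.214, -2.802). ET is perpendicular to TU, so TU runs at -131.8°; with |TU| = 9.8, U = (-1.318, -10.11). ∠TUG = 92.2° gives UG at 140.4° from the x-axis; with |UG| = 12.2, G = (-10.72, -2.331). ∠UGC = 61.7° gives GC at 22.10° from the x-axis; with |GC| = 23.7, C = (11.24, 6.586). Then |NC| = |C − N| = 13.03.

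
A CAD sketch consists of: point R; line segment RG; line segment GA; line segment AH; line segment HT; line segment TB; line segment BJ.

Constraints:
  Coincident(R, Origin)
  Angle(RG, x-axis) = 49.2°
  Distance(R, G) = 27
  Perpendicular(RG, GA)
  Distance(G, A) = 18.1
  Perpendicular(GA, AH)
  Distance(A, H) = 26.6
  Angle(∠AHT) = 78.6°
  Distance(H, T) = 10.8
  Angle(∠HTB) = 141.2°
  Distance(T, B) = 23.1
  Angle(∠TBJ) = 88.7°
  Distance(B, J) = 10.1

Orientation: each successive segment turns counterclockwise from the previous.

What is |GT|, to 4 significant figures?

25.59

The perpendicularity gives AH at right angles to GA, so AH runs at -130.8°; with |AH| = 26.6, H = (-13.44, 12.13). ∠AHT = 78.6° gives HT at -29.40° from the x-axis; with |HT| = 10.8, T = (-4.031, 6.828). Then |GT| = |T − G| = 25.59.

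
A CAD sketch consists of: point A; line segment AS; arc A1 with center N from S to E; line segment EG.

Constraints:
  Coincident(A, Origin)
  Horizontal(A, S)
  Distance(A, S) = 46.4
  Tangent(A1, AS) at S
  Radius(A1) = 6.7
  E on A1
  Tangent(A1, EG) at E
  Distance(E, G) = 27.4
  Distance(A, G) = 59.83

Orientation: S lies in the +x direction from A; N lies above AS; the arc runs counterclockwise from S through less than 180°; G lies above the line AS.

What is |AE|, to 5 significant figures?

53.580

A is at the origin; A and S share the same y with |AS| = 46.4 and S on the +x side, so S = (46.400, 0.0000). The tangent condition forces NS to be normal to AS, so N = S + (0, 6.7) = (46.400, 6.7000). Since NE ⟂ EG (tangency), |NG| = √(6.7² + 27.4²) = 28.207 regardless of where E sits on A1. So G lies on both circle(A, 59.83) and circle(N, 28.207); the above-AS intersection is G = (48.656, 34.817). E is the foot of the tangent from G: E = (53.015, 7.7658).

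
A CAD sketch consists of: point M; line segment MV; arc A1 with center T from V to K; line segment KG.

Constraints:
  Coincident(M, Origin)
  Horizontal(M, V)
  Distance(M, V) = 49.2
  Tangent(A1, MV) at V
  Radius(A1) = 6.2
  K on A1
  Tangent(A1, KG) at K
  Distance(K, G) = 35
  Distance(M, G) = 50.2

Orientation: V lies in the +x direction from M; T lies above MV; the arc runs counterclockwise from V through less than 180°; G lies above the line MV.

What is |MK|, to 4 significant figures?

55.05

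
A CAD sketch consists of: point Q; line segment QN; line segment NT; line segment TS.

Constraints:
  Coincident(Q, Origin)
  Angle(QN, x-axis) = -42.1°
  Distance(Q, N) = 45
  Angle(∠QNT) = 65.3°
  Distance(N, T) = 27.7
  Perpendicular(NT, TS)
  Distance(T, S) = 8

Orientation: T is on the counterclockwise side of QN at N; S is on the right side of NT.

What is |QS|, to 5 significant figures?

49.686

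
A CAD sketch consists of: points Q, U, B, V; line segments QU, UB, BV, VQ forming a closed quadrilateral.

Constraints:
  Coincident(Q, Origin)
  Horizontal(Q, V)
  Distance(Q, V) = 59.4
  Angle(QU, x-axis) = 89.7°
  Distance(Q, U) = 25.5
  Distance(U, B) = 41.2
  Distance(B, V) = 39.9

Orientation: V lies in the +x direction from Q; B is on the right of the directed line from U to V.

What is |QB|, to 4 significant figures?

23.15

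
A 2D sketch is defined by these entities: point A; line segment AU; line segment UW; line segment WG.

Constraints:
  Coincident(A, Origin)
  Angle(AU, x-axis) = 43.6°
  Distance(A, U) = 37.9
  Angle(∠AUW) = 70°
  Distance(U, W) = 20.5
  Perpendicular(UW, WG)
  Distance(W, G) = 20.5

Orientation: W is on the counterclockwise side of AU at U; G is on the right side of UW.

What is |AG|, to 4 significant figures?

56.62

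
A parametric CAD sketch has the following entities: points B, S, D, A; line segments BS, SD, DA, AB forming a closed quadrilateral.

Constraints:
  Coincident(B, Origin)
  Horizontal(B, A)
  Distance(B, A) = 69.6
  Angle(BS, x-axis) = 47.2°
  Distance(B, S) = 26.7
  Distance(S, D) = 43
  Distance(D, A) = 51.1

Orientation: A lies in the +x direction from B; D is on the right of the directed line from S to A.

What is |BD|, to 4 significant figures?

33.23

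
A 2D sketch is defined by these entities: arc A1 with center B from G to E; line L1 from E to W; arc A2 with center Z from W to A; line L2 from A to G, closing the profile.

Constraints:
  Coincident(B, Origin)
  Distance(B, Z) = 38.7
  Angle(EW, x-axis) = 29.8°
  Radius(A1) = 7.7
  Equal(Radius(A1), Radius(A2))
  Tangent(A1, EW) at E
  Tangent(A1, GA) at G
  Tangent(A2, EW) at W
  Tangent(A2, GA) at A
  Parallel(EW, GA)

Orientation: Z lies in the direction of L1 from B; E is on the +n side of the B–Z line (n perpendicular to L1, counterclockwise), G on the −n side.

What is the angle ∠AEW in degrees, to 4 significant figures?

21.70°

The slot axis is L1's direction at 29.8°, so u = (cos 29.8°, sin 29.8°) = (0.8678, 0.4970) and n = (−sin 29.8°, cos 29.8°) = (-0.4970, 0.8678). B is at the origin and Z lies 38.7 along u from B, so Z = 38.7·u = (33.58, 19.23). Tangency of A1 to both parallel lines with radius 7.7 puts E and G at B ± 7.7·n: E = (-3.827, 6.682), G = (3.827, -6.682). Equal radii place W and A the same way about Z: W = Z + 7.7·n = (29.76, 25.91), A = Z − 7.7·n = (37.41, 12.55). Then cos ∠AEW = EA·EW / (|EA||EW|), giving 21.70°.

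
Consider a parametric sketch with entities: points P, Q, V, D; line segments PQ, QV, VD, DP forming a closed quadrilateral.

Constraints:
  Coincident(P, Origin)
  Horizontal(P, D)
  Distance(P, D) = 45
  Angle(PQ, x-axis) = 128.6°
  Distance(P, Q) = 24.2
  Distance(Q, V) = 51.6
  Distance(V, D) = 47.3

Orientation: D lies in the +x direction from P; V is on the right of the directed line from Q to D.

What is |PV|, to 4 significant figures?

28.64

Checks: |QV| = 51.60 ✓; |VD| = 47.30 ✓.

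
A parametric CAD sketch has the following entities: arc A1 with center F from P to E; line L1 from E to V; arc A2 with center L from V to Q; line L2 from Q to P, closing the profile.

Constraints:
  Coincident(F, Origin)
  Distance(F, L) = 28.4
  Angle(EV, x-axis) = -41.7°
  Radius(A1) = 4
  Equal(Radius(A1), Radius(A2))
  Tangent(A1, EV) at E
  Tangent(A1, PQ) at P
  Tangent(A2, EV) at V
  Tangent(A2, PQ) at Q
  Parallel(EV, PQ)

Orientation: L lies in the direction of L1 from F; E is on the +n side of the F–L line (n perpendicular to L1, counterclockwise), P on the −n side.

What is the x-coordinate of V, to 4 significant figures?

23.87

Tangency of A1 to both parallel lines with radius 4.0 puts E and P at F ± 4.0·n: E = (2.661, 2.987), P = (-2.661, -2.987). Equal radii place V and Q the same way about L: V = L + 4.0·n = (23.87, -15.91), Q = L − 4.0·n = (18.54, -21.88). So V.x = 23.87.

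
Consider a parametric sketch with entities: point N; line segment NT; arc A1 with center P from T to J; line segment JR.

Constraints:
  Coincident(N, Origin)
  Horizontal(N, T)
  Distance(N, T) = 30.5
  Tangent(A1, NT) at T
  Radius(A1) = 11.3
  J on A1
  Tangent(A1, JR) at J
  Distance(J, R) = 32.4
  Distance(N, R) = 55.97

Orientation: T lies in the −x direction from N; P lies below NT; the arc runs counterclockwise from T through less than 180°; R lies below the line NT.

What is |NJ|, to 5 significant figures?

43.800

N is at the origin; NT is horizontal with |NT| = 30.5 and T on the −x side, so T = (-30.500, 0.0000). Since A1 is tangent to NT there, PT ⟂ NT, so P = T + (0, -11.3) = (-30.500, -11.300). Since PJ ⟂ JR (tangency), |PR| = √(11.3² + 32.4²) = 34.314 regardless of where J sits on A1. So R lies on both circle(N, 55.97) and circle(P, 34.314); the below-NT intersection is R = (-32.518, -45.555). J is the foot of the tangent from R: J = (-41.370, -14.387).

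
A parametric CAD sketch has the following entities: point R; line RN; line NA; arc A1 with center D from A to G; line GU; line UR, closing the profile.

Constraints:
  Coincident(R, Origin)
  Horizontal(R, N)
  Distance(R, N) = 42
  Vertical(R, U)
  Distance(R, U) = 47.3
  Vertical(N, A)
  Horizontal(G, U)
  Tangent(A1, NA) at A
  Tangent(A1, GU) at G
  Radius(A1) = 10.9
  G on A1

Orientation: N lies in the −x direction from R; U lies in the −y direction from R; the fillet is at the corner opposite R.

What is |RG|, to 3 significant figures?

56.6

R is at the origin; R and N share the same y with |RN| = 42.0 and N on the −x side, so N = (-42.0, 0.00). R and U share the same x with |RU| = 47.3 and U on the −y side, so U = (0.00, -47.3). The virtual corner opposite R is at (-42.0, -47.3). A1 meets NA tangentially, so DA is at right angles to NA and tangency of A1 to GU means the radius DG is perpendicular to GU, with radius 10.9, so the center D sits 10.9 in from both sides at D = (-31.1, -36.4). That places the tangent points at A = (-42.0, -36.4) on NA and G = (-31.1, -47.3) on GU. Then |RG| = |G − R| = 56.6.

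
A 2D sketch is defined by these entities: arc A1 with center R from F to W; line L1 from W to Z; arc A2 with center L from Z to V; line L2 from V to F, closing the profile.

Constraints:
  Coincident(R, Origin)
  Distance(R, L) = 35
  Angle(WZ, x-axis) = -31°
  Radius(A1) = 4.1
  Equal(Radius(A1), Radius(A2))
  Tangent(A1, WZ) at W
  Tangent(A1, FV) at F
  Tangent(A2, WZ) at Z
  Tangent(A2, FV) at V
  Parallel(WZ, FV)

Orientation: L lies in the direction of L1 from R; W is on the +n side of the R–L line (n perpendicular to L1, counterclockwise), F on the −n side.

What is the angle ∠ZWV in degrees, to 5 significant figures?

13.186°

Tangency of A1 to both parallel lines with radius 4.1 puts W and F at R ± 4.1·n: W = (2.1117, 3.5144), F = (-2.1117, -3.5144). Equal radii place Z and V the same way about L: Z = L + 4.1·n = (32.113, -14.512), V = L − 4.1·n = (27.889, -21.541). Then cos ∠ZWV = WZ·WV / (|WZ||WV|), giving 13.186°.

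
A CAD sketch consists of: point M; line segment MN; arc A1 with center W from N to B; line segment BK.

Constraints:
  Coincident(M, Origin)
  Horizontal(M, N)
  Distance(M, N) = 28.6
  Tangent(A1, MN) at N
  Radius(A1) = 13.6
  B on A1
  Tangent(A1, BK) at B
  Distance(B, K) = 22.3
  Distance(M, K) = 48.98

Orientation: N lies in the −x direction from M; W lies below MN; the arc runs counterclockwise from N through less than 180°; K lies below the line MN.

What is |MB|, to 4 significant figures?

45.22

M is at the origin; MN is horizontal with |MN| = 28.6 and N on the −x side, so N = (-28.60, 0.000). Since A1 is tangent to MN there, WN ⟂ MN, so W = N + (0, -13.6) = (-28.60, -13.60). Since WB ⟂ BK (tangency), |WK| = √(13.6² + 22.3²) = 26.12 regardless of where B sits on A1. So K lies on both circle(M, 48.98) and circle(W, 26.12); the below-MN intersection is K = (-28.66, -39.72). B is the foot of the tangent from K: B = (-40.23, -20.65).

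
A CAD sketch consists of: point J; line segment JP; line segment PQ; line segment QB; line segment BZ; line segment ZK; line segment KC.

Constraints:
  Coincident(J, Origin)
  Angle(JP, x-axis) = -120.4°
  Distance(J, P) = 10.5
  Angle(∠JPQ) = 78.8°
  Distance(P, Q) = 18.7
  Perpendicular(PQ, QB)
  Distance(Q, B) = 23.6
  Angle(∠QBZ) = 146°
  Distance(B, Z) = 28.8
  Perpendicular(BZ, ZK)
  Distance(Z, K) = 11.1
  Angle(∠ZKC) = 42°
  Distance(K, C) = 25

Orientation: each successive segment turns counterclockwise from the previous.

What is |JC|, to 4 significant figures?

31.86

J is at the origin; JP runs at -120.4° with length 10.5, so P = (-5.313, -9.056). ∠JPQ = 78.8° gives PQ at -19.20° from the x-axis; with |PQ| = 18.7, Q = (12.35, -15.21). The perpendicularity gives QB at right angles to PQ, so QB runs at 70.80°; with |QB| = 23.6, B = (20.11, 7.081). ∠QBZ = 146.0° gives BZ at 104.8° from the x-axis; with |BZ| = 28.8, Z = (12.75, 34.93). BZ is perpendicular to ZK, so ZK runs at -165.2°; with |ZK| = 11.1, K = (2.019, 32.09). ∠ZKC = 42.0° gives KC at -27.20° from the x-axis; with |KC| = 25.0, C = (24.25, 20.66). Then |JC| = |C − J| = 31.86.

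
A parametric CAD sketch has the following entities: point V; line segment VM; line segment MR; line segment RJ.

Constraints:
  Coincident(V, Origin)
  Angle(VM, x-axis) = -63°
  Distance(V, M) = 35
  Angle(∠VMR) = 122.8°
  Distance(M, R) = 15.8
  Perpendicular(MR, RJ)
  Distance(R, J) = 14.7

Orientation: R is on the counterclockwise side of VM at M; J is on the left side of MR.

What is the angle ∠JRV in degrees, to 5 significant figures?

49.756°

∠VMR = 122.8°, so MR runs at -63.0° + (180° − 122.8°) = -5.8000° from the x-axis; with |MR| = 15.8, R = M + 15.8·(cos -5.8000°, sin -5.8000°) = (31.609, -32.782). MR ⟂ RJ; with |RJ| = 14.7 on the left of MR, J = R + 14.7·(0.10106, 0.99488) = (33.094, -18.157). Then cos ∠JRV = RJ·RV / (|RJ||RV|), giving 49.756°.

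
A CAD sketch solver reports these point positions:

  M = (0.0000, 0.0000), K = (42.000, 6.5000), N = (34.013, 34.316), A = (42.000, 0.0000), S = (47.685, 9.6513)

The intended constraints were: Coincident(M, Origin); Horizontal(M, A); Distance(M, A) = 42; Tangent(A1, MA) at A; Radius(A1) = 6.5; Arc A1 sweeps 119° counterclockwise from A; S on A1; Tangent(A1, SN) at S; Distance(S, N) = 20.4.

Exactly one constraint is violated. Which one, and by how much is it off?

Distance(S, N) = 20.4 — off by 7.80.

M = (0.00, 0.00) ✓; M.y = 0.00, A.y = 0.00 ✓; |MA| = 42.00 ✓; ∠(KA, AM) = 90.00° ✓; |KA| = 6.500 ✓; bearing(K→S) − bearing(K→A) = 119.0° ✓; |KS| = 6.500 ✓; ∠(KS, SN) = 90.00° ✓; |SN| = 28.20 ✗.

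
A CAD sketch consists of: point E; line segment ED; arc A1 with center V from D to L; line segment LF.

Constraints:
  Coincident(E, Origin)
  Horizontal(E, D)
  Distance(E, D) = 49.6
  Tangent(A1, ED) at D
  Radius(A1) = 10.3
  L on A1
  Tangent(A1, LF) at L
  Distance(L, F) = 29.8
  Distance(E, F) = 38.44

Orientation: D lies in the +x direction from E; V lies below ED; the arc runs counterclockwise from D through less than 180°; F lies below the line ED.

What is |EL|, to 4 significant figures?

41.26

Checks: |VL| = 10.30 ✓; ∠(VL, LF) = 90.00° ✓; |LF| = 29.80 ✓; |EF| = 38.44 ✓.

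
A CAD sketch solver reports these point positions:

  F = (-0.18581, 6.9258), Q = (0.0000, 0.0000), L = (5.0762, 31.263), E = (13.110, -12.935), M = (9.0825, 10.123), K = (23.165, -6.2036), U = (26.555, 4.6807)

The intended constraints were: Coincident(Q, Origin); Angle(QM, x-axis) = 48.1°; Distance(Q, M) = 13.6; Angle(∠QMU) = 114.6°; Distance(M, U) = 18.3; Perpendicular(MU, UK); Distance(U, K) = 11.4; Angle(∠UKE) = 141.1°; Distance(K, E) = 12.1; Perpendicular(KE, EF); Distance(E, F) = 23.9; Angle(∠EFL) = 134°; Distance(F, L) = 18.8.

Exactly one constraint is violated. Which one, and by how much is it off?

Distance(F, L) = 18.8 — off by 6.10.

Q = (0.00, 0.00) ✓; QM at 48.10° ✓; |QM| = 13.60 ✓; ∠QMU = 114.6° ✓; |MU| = 18.30 ✓; ∠(MU, UK) = 90.00° ✓; |UK| = 11.40 ✓; ∠UKE = 141.1° ✓; |KE| = 12.10 ✓; ∠(KE, EF) = 90.00° ✓; |EF| = 23.90 ✓; ∠EFL = 134.0° ✓; |FL| = 24.90 ✗.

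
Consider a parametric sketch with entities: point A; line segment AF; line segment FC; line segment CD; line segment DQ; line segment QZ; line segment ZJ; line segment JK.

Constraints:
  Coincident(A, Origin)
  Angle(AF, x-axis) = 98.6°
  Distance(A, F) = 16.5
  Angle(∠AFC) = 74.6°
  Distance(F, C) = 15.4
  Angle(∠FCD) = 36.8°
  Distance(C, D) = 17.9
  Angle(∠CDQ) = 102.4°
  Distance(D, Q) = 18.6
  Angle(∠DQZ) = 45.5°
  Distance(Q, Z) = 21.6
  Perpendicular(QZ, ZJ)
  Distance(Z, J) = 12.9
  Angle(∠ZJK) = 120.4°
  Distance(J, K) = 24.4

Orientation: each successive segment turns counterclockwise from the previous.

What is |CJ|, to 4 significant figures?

11.28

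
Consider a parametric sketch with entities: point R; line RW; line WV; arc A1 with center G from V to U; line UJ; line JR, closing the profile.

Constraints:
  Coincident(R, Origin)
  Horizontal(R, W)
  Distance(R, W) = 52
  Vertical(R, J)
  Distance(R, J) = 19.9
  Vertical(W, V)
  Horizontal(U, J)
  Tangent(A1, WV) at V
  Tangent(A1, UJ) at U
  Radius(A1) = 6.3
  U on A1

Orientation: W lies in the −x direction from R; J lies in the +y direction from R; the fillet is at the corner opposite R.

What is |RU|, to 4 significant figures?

49.84

The virtual corner opposite R is at (-52.00, 19.90). The tangent condition forces GV to be normal to WV and A1 meets UJ tangentially, so GU is at right angles to UJ, with radius 6.3, so the center G sits 6.3 in from both sides at G = (-45.70, 13.60). That places the tangent points at V = (-52.00, 13.60) on WV and U = (-45.70, 19.90) on UJ. Then |RU| = |U − R| = 49.84.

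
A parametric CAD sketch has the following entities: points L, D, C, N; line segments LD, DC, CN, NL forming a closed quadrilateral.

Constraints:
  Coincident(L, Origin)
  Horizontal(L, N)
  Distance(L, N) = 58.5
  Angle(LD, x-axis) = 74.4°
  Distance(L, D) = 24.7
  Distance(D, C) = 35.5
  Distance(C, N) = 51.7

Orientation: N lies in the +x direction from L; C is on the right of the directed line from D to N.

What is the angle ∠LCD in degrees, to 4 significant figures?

32.45°

Checks: L = (0.00, 0.00) ✓; |DC| = 35.50 ✓; |CN| = 51.70 ✓.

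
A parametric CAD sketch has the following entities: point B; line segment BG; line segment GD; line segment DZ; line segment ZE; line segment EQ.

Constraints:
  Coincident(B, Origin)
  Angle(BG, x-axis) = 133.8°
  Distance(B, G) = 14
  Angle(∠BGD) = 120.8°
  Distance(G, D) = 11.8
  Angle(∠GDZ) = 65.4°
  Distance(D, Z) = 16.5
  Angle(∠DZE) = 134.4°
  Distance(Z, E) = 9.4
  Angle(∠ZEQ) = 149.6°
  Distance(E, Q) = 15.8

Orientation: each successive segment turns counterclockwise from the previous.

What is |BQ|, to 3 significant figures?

12.7

B is at the origin; BG runs at 133.8° with length 14.0, so G = (-9.69, 10.1). ∠BGD = 120.8° gives GD at -167° from the x-axis; with |GD| = 11.8, D = (-21.2, 7.45). ∠GDZ = 65.4° gives DZ at -52.4° from the x-axis; with |DZ| = 16.5, Z = (-11.1, -5.62). ∠DZE = 134.4° gives ZE at -6.80° from the x-axis; with |ZE| = 9.4, E = (-1.79, -6.74). ∠ZEQ = 149.6° gives EQ at 23.6° from the x-axis; with |EQ| = 15.8, Q = (12.7, -0.410). Then |BQ| = |Q − B| = 12.7.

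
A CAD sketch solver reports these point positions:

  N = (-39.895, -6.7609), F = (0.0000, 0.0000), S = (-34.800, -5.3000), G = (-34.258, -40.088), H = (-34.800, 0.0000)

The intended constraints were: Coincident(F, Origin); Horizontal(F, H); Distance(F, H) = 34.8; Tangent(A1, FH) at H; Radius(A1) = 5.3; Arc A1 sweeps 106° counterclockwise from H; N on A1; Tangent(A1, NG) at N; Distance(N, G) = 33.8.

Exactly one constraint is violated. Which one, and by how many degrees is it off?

Tangent(A1, NG) at N — off by 6.40°.

F = (0.00, 0.00) ✓; F.y = 0.00, H.y = 0.00 ✓; |FH| = 34.80 ✓; ∠(SH, HF) = 90.00° ✓; |SH| = 5.300 ✓; bearing(S→N) − bearing(S→H) = 106.0° ✓; |SN| = 5.300 ✓; ∠(SN, NG) = 96.40° ✗; |NG| = 33.80 ✓.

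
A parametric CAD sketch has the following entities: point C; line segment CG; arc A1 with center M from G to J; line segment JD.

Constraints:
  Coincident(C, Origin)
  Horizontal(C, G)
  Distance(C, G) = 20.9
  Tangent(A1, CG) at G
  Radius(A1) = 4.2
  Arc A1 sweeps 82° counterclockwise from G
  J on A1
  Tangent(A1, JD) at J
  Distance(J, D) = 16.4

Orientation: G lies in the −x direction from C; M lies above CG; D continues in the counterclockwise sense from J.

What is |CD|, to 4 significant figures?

24.56

C is at the origin; CG is horizontal with |CG| = 20.9 and G on the −x side, so G = (-20.90, 0.000). Since A1 is tangent to CG there, MG ⟂ CG, so M = G + (0, 4.2) = (-20.90, 4.200). On A1, G sits at bearing -90° from M; an 82° counterclockwise sweep puts J at bearing -8°, so J = M + 4.2·(cos -8°, sin -8°) = (-16.74, 3.615). Tangency of A1 to JD means the radius MJ is perpendicular to JD, so JD runs along (−sin -8°, cos -8°); with |JD| = 16.4, D = (-14.46, 19.86). Then |CD| = |D − C| = 24.56.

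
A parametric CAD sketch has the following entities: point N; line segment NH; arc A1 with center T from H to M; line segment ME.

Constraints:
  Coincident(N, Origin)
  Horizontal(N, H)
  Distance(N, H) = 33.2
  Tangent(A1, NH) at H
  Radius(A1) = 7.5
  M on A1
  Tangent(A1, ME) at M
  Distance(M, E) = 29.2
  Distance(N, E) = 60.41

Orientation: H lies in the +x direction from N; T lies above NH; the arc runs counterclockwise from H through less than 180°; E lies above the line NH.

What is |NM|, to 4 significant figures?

40.34

Checks: |TM| = 7.500 ✓; ∠(TM, ME) = 90.00° ✓; |ME| = 29.20 ✓; |NE| = 60.41 ✓.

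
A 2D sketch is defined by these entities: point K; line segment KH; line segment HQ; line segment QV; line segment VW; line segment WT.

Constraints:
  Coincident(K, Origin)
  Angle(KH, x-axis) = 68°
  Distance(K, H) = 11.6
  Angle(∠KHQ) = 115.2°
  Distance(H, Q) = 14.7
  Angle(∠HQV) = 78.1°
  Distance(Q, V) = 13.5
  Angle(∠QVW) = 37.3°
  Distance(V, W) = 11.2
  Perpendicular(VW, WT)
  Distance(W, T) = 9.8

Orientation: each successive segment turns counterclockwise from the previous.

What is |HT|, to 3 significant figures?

16.0

K is at the origin; KH runs at 68.0° with length 11.6, so H = (4.35, 10.8). ∠KHQ = 115.2° gives HQ at 133° from the x-axis; with |HQ| = 14.7, Q = (-5.64, 21.5). ∠HQV = 78.1° gives QV at -125° from the x-axis; with |QV| = 13.5, V = (-13.4, 10.5). ∠QVW = 37.3° gives VW at 17.4° from the x-axis; with |VW| = 11.2, W = (-2.76, 13.9). VW is perpendicular to WT, so WT runs at 107°; with |WT| = 9.8, T = (-5.69, 23.2). Then |HT| = |T − H| = 16.0.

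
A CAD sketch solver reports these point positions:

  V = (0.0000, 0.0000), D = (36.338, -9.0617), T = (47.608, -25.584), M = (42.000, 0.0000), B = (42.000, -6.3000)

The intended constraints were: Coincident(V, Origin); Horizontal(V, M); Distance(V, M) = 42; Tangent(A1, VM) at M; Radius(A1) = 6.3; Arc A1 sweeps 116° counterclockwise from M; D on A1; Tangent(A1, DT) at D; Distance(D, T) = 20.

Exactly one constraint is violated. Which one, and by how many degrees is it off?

Tangent(A1, DT) at D — off by 8.30°.

V = (0.00, 0.00) ✓; V.y = 0.00, M.y = 0.00 ✓; |VM| = 42.00 ✓; ∠(BM, MV) = 90.00° ✓; |BM| = 6.300 ✓; bearing(B→D) − bearing(B→M) = 116.0° ✓; |BD| = 6.300 ✓; ∠(BD, DT) = 81.70° ✗; |DT| = 20.00 ✓.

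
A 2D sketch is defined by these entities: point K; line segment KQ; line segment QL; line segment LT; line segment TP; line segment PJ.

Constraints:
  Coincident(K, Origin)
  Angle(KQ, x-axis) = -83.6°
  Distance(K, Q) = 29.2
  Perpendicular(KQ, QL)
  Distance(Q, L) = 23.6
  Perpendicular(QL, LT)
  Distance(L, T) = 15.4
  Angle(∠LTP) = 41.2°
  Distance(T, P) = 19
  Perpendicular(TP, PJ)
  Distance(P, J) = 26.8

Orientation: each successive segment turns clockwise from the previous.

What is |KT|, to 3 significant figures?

27.3

K is at the origin; KQ runs at -83.6° with length 29.2, so Q = (3.25, -29.0). KQ ⟂ QL, so QL runs at -174°; with |QL| = 23.6, L = (-20.2, -31.6). QL ⟂ LT, so LT runs at 96.4°; with |LT| = 15.4, T = (-21.9, -16.3). Then |KT| = |T − K| = 27.3.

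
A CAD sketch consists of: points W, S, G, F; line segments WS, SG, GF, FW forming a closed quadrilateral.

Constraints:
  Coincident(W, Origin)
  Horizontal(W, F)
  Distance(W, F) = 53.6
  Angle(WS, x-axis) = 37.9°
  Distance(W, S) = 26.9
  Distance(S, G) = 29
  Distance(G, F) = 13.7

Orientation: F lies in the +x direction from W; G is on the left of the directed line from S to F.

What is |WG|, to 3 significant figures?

51.8

W is at the origin; W and F share the same y with |WF| = 53.6 and F in +x, so F = (53.6, 0). WS runs at 37.9° with |WS| = 26.9, so S = (21.2, 16.5). G is determined by |SG| = 29.0 and |GF| = 13.7 together: it lies at the intersection of circle(S, 29.0) and circle(F, 13.7). With |SF| = 36.3, the foot of the radical line on SF is 27.2 from S and the perpendicular offset is √(29.0² − 27.2²) = 10.2. Taking the left-of-SF solution: G = (50.0, 13.2).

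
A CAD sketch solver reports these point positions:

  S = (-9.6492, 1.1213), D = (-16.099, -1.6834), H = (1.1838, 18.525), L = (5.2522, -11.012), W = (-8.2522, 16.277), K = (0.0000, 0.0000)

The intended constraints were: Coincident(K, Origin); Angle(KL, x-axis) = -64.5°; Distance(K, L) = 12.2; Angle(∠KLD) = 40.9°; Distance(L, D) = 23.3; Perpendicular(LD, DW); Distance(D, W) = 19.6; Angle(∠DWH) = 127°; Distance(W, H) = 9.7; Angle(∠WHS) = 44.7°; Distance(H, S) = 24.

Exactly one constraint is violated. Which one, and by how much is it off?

Distance(H, S) = 24 — off by 3.50.

K = (0.00, 0.00) ✓; KL at -64.50° ✓; |KL| = 12.20 ✓; ∠KLD = 40.90° ✓; |LD| = 23.30 ✓; ∠(LD, DW) = 90.00° ✓; |DW| = 19.60 ✓; ∠DWH = 127.0° ✓; |WH| = 9.700 ✓; ∠WHS = 44.70° ✓; |HS| = 20.50 ✗.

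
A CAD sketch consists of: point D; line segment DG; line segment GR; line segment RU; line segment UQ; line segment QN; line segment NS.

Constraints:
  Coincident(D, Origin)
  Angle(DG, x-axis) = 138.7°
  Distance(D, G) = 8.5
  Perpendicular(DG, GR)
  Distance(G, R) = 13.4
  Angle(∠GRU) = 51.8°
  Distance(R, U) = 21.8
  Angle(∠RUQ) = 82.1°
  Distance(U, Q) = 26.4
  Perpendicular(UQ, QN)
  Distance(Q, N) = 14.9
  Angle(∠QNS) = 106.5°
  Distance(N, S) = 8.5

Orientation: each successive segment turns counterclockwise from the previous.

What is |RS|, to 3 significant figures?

15.8

D is at the origin; DG runs at 138.7° with length 8.5, so G = (-6.39, 5.61). DG ⟂ GR, so GR runs at -131°; with |GR| = 13.4, R = (-15.2, -4.46). ∠GRU = 51.8° gives RU at -3.10° from the x-axis; with |RU| = 21.8, U = (6.54, -5.64). ∠RUQ = 82.1° gives UQ at 94.8° from the x-axis; with |UQ| = 26.4, Q = (4.33, 20.7). UQ is perpendicular to QN, so QN runs at -175°; with |QN| = 14.9, N = (-10.5, 19.4). ∠QNS = 106.5° gives NS at -102° from the x-axis; with |NS| = 8.5, S = (-12.2, 11.1). Then |RS| = |S − R| = 15.8.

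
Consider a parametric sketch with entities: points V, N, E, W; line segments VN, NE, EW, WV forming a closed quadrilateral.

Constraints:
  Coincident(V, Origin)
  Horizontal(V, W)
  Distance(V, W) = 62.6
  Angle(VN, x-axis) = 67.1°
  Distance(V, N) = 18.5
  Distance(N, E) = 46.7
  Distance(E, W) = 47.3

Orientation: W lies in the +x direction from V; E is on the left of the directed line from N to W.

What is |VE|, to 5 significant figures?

63.180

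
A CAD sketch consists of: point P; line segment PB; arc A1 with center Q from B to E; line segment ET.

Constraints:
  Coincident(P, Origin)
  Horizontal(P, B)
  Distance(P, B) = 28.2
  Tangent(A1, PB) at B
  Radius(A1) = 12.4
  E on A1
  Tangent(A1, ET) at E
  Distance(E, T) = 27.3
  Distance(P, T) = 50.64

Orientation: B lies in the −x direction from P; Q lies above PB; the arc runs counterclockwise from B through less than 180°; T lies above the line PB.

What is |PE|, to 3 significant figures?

24.2

Checks: ∠(QB, BP) = 90.00° ✓; |QE| = 12.40 ✓; ∠(QE, ET) = 90.00° ✓; |ET| = 27.30 ✓; |PT| = 50.64 ✓.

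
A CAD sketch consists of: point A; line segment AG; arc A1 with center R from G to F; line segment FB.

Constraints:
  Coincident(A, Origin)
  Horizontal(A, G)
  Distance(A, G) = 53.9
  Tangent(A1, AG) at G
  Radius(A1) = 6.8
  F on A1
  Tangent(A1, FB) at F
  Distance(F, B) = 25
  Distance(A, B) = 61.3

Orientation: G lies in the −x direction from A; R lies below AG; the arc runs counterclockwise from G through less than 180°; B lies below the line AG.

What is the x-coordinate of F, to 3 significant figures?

-60.3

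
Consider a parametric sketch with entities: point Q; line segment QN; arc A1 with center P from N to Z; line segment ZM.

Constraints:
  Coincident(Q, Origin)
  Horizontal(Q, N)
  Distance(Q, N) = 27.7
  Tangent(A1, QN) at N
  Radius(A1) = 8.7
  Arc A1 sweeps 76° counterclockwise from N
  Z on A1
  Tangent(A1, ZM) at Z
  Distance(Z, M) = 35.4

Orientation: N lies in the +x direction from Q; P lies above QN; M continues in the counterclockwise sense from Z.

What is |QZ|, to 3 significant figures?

36.7

Q is at the origin; Q and N share the same y with |QN| = 27.7 and N on the +x side, so N = (27.7, 0.00). Tangency of A1 to QN means the radius PN is perpendicular to QN, so P = N + (0, 8.7) = (27.7, 8.70). On A1, N sits at bearing -90° from P; a 76° counterclockwise sweep puts Z at bearing -14°, so Z = P + 8.7·(cos -14°, sin -14°) = (36.1, 6.60). Then |QZ| = |Z − Q| = 36.7.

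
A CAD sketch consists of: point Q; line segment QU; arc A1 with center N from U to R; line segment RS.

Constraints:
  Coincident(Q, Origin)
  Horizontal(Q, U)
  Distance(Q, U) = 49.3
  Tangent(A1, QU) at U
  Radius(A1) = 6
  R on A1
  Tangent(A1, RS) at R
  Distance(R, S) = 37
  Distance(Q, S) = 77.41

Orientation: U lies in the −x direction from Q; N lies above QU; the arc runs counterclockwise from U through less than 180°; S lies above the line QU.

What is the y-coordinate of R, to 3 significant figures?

9.61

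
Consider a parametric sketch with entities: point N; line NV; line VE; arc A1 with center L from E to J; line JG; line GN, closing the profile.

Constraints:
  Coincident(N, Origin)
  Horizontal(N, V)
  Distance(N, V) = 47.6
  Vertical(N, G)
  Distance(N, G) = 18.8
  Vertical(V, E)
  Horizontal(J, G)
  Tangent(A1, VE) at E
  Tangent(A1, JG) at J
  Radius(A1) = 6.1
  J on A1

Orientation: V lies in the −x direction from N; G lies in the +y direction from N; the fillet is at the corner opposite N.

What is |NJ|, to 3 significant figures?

45.6

N is at the origin; NV is horizontal with |NV| = 47.6 and V on the −x side, so V = (-47.6, 0.00). NG is vertical with |NG| = 18.8 and G on the +y side, so G = (0.00, 18.8). The virtual corner opposite N is at (-47.6, 18.8). Since A1 is tangent to VE there, LE ⟂ VE and the tangent condition forces LJ to be normal to JG, with radius 6.1, so the center L sits 6.1 in from both sides at L = (-41.5, 12.7). That places the tangent points at E = (-47.6, 12.7) on VE and J = (-41.5, 18.8) on JG. Then |NJ| = |J − N| = 45.6.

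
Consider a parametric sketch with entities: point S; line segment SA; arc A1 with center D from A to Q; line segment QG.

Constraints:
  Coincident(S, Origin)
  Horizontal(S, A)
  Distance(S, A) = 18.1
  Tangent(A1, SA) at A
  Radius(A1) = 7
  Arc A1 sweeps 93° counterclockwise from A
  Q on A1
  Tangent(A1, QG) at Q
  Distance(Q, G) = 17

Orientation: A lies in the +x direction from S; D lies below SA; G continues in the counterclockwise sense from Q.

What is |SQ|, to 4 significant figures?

13.33

S is at the origin; SA is horizontal with |SA| = 18.1 and A on the +x side, so A = (18.10, 0.000). A1 meets SA tangentially, so DA is at right angles to SA, so D = A + (0, -7) = (18.10, -7.000). On A1, A sits at bearing 90° from D; a 93° counterclockwise sweep puts Q at bearing 183°, so Q = D + 7.0·(cos 183°, sin 183°) = (11.11, -7.366). Then |SQ| = |Q − S| = 13.33.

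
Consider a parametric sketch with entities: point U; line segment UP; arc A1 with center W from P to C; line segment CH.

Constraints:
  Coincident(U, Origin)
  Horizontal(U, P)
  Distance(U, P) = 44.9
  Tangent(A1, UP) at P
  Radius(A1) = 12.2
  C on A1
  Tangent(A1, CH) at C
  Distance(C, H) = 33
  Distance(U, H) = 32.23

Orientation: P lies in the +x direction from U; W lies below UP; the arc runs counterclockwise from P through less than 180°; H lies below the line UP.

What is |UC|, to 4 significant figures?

35.95

U is at the origin; U and P share the same y with |UP| = 44.9 and P on the +x side, so P = (44.90, 0.000). A1 meets UP tangentially, so WP is at right angles to UP, so W = P + (0, -12.2) = (44.90, -12.20). Since WC ⟂ CH (tangency), |WH| = √(12.2² + 33.0²) = 35.18 regardless of where C sits on A1. So H lies on both circle(U, 32.23) and circle(W, 35.18); the below-UP intersection is H = (14.00, -29.03). C is the foot of the tangent from H: C = (35.71, -4.175).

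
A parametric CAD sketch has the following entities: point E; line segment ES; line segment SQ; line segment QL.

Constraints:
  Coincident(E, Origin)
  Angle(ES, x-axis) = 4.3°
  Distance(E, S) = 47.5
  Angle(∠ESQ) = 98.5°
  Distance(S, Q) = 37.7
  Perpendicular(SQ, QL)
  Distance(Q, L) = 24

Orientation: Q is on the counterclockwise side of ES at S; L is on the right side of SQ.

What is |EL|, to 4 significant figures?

83.89

∠ESQ = 98.5°, so SQ runs at 4.3° + (180° − 98.5°) = 85.80° from the x-axis; with |SQ| = 37.7, Q = S + 37.7·(cos 85.80°, sin 85.80°) = (50.13, 41.16). The perpendicularity gives QL at right angles to SQ; with |QL| = 24.0 on the right of SQ, L = Q + 24.0·(0.9973, -0.07324) = (74.06, 39.40). Then |EL| = |L − E| = 83.89.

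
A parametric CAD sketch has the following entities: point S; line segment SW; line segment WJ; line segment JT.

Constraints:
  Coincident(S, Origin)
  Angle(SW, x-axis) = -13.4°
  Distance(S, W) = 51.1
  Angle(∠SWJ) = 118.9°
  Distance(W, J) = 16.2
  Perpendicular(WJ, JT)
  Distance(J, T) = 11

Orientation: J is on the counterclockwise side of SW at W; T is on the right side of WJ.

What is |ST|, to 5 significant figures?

69.130

S is at the origin; SW runs at -13.4° with length 51.1, so W = 51.1·(cos -13.4°, sin -13.4°) = (49.709, -11.842). ∠SWJ = 118.9°, so WJ runs at -13.4° + (180° − 118.9°) = 47.700° from the x-axis; with |WJ| = 16.2, J = W + 16.2·(cos 47.700°, sin 47.700°) = (60.612, 0.13971). WJ ⟂ JT; with |JT| = 11.0 on the right of WJ, T = J + 11.0·(0.73963, -0.67301) = (68.748, -7.2634). Then |ST| = |T − S| = 69.130.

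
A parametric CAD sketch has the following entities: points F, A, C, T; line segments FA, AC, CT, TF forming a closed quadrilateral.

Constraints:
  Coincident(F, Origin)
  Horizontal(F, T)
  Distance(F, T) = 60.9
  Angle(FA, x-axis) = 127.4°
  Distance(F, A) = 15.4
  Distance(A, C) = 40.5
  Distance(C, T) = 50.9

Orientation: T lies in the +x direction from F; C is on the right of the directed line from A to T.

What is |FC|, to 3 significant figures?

25.1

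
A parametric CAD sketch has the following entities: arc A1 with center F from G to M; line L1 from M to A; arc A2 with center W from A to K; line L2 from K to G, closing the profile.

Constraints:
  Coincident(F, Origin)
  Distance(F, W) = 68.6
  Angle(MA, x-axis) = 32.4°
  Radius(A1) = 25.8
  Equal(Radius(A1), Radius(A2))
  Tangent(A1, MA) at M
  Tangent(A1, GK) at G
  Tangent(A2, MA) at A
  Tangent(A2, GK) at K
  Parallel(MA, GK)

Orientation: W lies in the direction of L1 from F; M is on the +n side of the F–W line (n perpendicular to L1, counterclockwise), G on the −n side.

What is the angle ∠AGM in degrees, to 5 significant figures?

53.050°

Tangency of A1 to both parallel lines with radius 25.8 puts M and G at F ± 25.8·n: M = (-13.824, 21.784), G = (13.824, -21.784). Equal radii place A and K the same way about W: A = W + 25.8·n = (44.097, 58.541), K = W − 25.8·n = (71.745, 14.974). Then cos ∠AGM = GA·GM / (|GA||GM|), giving 53.050°.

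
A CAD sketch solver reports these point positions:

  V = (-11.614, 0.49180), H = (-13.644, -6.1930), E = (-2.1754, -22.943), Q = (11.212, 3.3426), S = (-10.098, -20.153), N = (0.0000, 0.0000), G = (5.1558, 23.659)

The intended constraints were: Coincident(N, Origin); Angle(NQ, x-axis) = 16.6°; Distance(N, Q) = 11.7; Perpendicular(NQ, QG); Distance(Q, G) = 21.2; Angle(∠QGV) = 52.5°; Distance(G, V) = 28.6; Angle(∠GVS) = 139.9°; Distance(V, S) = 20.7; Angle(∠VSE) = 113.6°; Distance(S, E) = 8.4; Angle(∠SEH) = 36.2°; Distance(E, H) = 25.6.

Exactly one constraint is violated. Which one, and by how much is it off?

Distance(E, H) = 25.6 — off by 5.30.

N = (0.00, 0.00) ✓; NQ at 16.60° ✓; |NQ| = 11.70 ✓; ∠(NQ, QG) = 90.00° ✓; |QG| = 21.20 ✓; ∠QGV = 52.50° ✓; |GV| = 28.60 ✓; ∠GVS = 139.9° ✓; |VS| = 20.70 ✓; ∠VSE = 113.6° ✓; |SE| = 8.400 ✓; ∠SEH = 36.20° ✓; |EH| = 20.30 ✗.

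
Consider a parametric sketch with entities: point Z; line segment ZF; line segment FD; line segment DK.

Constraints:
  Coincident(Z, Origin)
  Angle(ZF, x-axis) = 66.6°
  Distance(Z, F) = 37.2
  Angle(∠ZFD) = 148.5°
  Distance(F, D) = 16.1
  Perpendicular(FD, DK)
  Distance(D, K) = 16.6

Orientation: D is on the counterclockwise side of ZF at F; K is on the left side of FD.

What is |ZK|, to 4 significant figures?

47.90

Z is at the origin; ZF runs at 66.6° with length 37.2, so F = 37.2·(cos 66.6°, sin 66.6°) = (14.77, 34.14). ∠ZFD = 148.5°, so FD runs at 66.6° + (180° − 148.5°) = 98.10° from the x-axis; with |FD| = 16.1, D = F + 16.1·(cos 98.10°, sin 98.10°) = (12.51, 50.08). FD is perpendicular to DK; with |DK| = 16.6 on the left of FD, K = D + 16.6·(-0.9900, -0.1409) = (-3.929, 47.74). Then |ZK| = |K − Z| = 47.90.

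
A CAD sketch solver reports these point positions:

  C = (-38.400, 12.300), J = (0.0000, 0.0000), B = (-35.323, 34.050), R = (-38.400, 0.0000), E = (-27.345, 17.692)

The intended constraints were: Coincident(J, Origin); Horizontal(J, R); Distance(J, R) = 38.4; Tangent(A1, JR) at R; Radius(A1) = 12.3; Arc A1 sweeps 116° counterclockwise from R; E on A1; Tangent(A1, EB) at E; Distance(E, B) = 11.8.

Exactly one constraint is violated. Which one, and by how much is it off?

Distance(E, B) = 11.8 — off by 6.40.

J = (0.00, 0.00) ✓; J.y = 0.00, R.y = 0.00 ✓; |JR| = 38.40 ✓; ∠(CR, RJ) = 90.00° ✓; |CR| = 12.30 ✓; bearing(C→E) − bearing(C→R) = 116.0° ✓; |CE| = 12.30 ✓; ∠(CE, EB) = 90.00° ✓; |EB| = 18.20 ✗.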